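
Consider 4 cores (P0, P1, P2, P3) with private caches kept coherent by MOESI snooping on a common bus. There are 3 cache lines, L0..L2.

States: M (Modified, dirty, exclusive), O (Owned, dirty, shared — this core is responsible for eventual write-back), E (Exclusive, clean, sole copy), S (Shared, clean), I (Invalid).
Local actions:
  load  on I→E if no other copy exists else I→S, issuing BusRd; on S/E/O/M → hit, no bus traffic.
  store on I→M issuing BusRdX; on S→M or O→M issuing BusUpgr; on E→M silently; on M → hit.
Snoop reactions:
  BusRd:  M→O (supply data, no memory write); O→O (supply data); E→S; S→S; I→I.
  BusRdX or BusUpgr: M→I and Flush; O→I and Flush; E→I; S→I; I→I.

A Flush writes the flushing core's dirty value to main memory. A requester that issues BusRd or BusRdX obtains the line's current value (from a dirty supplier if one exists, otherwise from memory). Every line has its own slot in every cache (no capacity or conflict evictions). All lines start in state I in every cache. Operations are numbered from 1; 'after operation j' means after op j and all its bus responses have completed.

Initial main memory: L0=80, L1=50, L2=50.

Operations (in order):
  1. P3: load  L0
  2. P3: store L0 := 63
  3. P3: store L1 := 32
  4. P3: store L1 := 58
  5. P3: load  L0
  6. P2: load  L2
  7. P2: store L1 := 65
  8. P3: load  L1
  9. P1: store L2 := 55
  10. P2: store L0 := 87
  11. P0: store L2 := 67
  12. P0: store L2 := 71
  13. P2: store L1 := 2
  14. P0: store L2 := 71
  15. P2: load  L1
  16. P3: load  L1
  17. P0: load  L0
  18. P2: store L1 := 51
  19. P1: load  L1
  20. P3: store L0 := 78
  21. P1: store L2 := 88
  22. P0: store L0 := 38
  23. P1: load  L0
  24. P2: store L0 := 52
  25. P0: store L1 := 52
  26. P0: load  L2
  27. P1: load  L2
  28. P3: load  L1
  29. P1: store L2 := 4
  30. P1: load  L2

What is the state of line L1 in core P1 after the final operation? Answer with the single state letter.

state = I

[1] P3: load  L0 | P0:I, P1:I, P2:I, P3:E(80) | bus: BusRd
[2] P3: store L0 := 63 | P0:I, P1:I, P2:I, P3:M(63) | bus: none
[3] P3: store L1 := 32 | P0:I, P1:I, P2:I, P3:M(32) | bus: BusRdX
[4] P3: store L1 := 58 | P0:I, P1:I, P2:I, P3:M(58) | bus: none
[5] P3: load  L0 | P0:I, P1:I, P2:I, P3:M(63) | bus: none
[6] P2: load  L2 | P0:I, P1:I, P2:E(50), P3:I | bus: BusRd
[7] P2: store L1 := 65 | P0:I, P1:I, P2:M(65), P3:I | bus: BusRdX,Flush
[8] P3: load  L1 | P0:I, P1:I, P2:O(65), P3:S(65) | bus: BusRd
[9] P1: store L2 := 55 | P0:I, P1:M(55), P2:I, P3:I | bus: BusRdX
[10] P2: store L0 := 87 | P0:I, P1:I, P2:M(87), P3:I | bus: BusRdX,Flush
[11] P0: store L2 := 67 | P0:M(67), P1:I, P2:I, P3:I | bus: BusRdX,Flush
[12] P0: store L2 := 71 | P0:M(71), P1:I, P2:I, P3:I | bus: none
[13] P2: store L1 := 2 | P0:I, P1:I, P2:M(2), P3:I | bus: BusUpgr
[14] P0: store L2 := 71 | P0:M(71), P1:I, P2:I, P3:I | bus: none
[15] P2: load  L1 | P0:I, P1:I, P2:M(2), P3:I | bus: none
[16] P3: load  L1 | P0:I, P1:I, P2:O(2), P3:S(2) | bus: BusRd
[17] P0: load  L0 | P0:S(87), P1:I, P2:O(87), P3:I | bus: BusRd
[18] P2: store L1 := 51 | P0:I, P1:I, P2:M(51), P3:I | bus: BusUpgr
[19] P1: load  L1 | P0:I, P1:S(51), P2:O(51), P3:I | bus: BusRd
[20] P3: store L0 := 78 | P0:I, P1:I, P2:I, P3:M(78) | bus: BusRdX,Flush
[21] P1: store L2 := 88 | P0:I, P1:M(88), P2:I, P3:I | bus: BusRdX,Flush
[22] P0: store L0 := 38 | P0:M(38), P1:I, P2:I, P3:I | bus: BusRdX,Flush
[23] P1: load  L0 | P0:O(38), P1:S(38), P2:I, P3:I | bus: BusRd
[24] P2: store L0 := 52 | P0:I, P1:I, P2:M(52), P3:I | bus: BusRdX,Flush
[25] P0: store L1 := 52 | P0:M(52), P1:I, P2:I, P3:I | bus: BusRdX,Flush
[26] P0: load  L2 | P0:S(88), P1:O(88), P2:I, P3:I | bus: BusRd
[27] P1: load  L2 | P0:S(88), P1:O(88), P2:I, P3:I | bus: none
[28] P3: load  L1 | P0:O(52), P1:I, P2:I, P3:S(52) | bus: BusRd
[29] P1: store L2 := 4 | P0:I, P1:M(4), P2:I, P3:I | bus: BusUpgr
[30] P1: load  L2 | P0:I, P1:M(4), P2:I, P3:I | bus: none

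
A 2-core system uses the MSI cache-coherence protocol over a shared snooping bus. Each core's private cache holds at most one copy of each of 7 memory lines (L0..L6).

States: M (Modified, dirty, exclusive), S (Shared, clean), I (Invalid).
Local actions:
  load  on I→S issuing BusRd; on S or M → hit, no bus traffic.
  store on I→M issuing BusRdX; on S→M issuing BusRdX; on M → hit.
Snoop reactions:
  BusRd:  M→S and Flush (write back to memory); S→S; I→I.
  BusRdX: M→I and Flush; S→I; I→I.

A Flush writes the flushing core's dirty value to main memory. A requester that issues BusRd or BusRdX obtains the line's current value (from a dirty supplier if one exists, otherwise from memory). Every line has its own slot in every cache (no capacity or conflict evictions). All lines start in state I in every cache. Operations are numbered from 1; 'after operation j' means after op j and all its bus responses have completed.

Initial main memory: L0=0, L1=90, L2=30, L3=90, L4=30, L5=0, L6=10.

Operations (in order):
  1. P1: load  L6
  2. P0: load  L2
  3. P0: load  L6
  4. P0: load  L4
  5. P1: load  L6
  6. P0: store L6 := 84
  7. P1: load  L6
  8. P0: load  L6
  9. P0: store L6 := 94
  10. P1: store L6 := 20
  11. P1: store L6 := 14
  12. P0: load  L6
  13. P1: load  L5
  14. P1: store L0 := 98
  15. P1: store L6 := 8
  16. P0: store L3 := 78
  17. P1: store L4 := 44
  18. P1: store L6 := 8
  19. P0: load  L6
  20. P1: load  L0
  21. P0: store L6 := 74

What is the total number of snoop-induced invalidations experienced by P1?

  op1 P1: load  L6 → I/S on L6; bus BusRd; mem=10
  op2 P0: load  L2 → S/I on L2; bus BusRd; mem=30
  op3 P0: load  L6 → S/S on L6; bus BusRd; mem=10
  op4 P0: load  L4 → S/I on L4; bus BusRd; mem=30
  op5 P1: load  L6 → S/S on L6; bus (none); mem=10
  op6 P0: store L6 := 84 → M/I on L6; bus BusRdX; mem=10
  op7 P1: load  L6 → S/S on L6; bus BusRd Flush; mem=84
  op8 P0: load  L6 → S/S on L6; bus (none); mem=84
  op9 P0: store L6 := 94 → M/I on L6; bus BusRdX; mem=84
  op10 P1: store L6 := 20 → I/M on L6; bus BusRdX Flush; mem=94
  op11 P1: store L6 := 14 → I/M on L6; bus (none); mem=94
  op12 P0: load  L6 → S/S on L6; bus BusRd Flush; mem=14
  op13 P1: load  L5 → I/S on L5; bus BusRd; mem=0
  op14 P1: store L0 := 98 → I/M on L0; bus BusRdX; mem=0
  op15 P1: store L6 := 8 → I/M on L6; bus BusRdX; mem=14
  op16 P0: store L3 := 78 → M/I on L3; bus BusRdX; mem=90
  op17 P1: store L4 := 44 → I/M on L4; bus BusRdX; mem=30
  op18 P1: store L6 := 8 → I/M on L6; bus (none); mem=14
  op19 P0: load  L6 → S/S on L6; bus BusRd Flush; mem=8
  op20 P1: load  L0 → I/M on L0; bus (none); mem=0
  op21 P0: store L6 := 74 → M/I on L6; bus BusRdX; mem=8

invalidations = 3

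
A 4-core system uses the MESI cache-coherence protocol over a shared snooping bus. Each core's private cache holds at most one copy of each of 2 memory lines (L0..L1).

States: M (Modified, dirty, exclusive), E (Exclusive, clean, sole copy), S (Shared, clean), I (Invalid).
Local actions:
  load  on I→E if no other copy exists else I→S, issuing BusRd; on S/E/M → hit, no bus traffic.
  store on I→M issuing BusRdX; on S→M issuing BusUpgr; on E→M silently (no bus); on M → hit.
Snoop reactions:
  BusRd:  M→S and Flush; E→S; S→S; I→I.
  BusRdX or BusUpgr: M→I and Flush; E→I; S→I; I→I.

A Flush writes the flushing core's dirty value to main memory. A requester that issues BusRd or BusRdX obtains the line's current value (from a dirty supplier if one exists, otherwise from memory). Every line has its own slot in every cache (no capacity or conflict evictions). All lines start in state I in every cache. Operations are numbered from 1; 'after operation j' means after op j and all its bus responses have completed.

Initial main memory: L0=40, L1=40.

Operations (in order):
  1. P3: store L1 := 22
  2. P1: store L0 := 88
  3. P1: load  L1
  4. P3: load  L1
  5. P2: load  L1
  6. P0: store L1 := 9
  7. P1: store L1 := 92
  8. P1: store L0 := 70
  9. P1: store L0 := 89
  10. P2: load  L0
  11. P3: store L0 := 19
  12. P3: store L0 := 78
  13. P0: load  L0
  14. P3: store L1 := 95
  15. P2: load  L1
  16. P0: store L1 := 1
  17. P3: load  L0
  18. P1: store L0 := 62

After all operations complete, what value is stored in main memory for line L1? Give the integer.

1. P3: store L1 := 22  bus=[BusRdX]  L1: P0=I P1=I P2=I P3=M  mem[L1]=40
2. P1: store L0 := 88  bus=[BusRdX]  L0: P0=I P1=M P2=I P3=I  mem[L0]=40
3. P1: load  L1  bus=[BusRd,Flush]  L1: P0=I P1=S P2=I P3=S  mem[L1]=22
4. P3: load  L1  bus=[-]  L1: P0=I P1=S P2=I P3=S  mem[L1]=22
5. P2: load  L1  bus=[BusRd]  L1: P0=I P1=S P2=S P3=S  mem[L1]=22
6. P0: store L1 := 9  bus=[BusRdX]  L1: P0=M P1=I P2=I P3=I  mem[L1]=22
7. P1: store L1 := 92  bus=[BusRdX,Flush]  L1: P0=I P1=M P2=I P3=I  mem[L1]=9
8. P1: store L0 := 70  bus=[-]  L0: P0=I P1=M P2=I P3=I  mem[L0]=40
9. P1: store L0 := 89  bus=[-]  L0: P0=I P1=M P2=I P3=I  mem[L0]=40
10. P2: load  L0  bus=[BusRd,Flush]  L0: P0=I P1=S P2=S P3=I  mem[L0]=89
11. P3: store L0 := 19  bus=[BusRdX]  L0: P0=I P1=I P2=I P3=M  mem[L0]=89
12. P3: store L0 := 78  bus=[-]  L0: P0=I P1=I P2=I P3=M  mem[L0]=89
13. P0: load  L0  bus=[BusRd,Flush]  L0: P0=S P1=I P2=I P3=S  mem[L0]=78
14. P3: store L1 := 95  bus=[BusRdX,Flush]  L1: P0=I P1=I P2=I P3=M  mem[L1]=92
15. P2: load  L1  bus=[BusRd,Flush]  L1: P0=I P1=I P2=S P3=S  mem[L1]=95
16. P0: store L1 := 1  bus=[BusRdX]  L1: P0=M P1=I P2=I P3=I  mem[L1]=95
17. P3: load  L0  bus=[-]  L0: P0=S P1=I P2=I P3=S  mem[L0]=78
18. P1: store L0 := 62  bus=[BusRdX]  L0: P0=I P1=M P2=I P3=I  mem[L0]=78

memory[L1] = 95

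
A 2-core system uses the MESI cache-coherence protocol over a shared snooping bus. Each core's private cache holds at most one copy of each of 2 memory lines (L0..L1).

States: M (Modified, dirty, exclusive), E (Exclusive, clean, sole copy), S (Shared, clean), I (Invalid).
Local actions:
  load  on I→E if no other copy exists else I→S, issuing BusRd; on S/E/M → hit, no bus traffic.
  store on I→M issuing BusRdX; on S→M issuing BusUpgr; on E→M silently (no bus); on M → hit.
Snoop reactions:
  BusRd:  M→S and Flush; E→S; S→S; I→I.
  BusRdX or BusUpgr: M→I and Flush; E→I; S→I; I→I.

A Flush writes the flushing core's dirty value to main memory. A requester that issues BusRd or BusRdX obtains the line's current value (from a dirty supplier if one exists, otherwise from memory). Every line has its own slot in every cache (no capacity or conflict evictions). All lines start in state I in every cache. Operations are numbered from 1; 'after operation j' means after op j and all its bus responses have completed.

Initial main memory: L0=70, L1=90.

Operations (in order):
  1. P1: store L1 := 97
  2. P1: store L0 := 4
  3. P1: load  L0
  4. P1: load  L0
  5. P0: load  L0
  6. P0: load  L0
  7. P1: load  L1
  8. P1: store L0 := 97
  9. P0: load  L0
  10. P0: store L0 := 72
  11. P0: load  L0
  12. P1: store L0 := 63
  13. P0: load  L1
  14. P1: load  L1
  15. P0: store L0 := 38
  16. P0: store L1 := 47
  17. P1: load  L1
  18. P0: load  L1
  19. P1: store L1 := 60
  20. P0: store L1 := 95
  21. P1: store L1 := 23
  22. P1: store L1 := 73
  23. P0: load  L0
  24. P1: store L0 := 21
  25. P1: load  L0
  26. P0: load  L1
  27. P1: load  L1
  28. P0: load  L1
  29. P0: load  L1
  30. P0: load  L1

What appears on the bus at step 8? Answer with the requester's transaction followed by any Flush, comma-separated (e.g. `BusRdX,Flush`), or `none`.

1. P1: store L1 := 97  bus=[BusRdX]  L1: P0=I P1=M  mem[L1]=90
2. P1: store L0 := 4  bus=[BusRdX]  L0: P0=I P1=M  mem[L0]=70
3. P1: load  L0  bus=[-]  L0: P0=I P1=M  mem[L0]=70
4. P1: load  L0  bus=[-]  L0: P0=I P1=M  mem[L0]=70
5. P0: load  L0  bus=[BusRd,Flush]  L0: P0=S P1=S  mem[L0]=4
6. P0: load  L0  bus=[-]  L0: P0=S P1=S  mem[L0]=4
7. P1: load  L1  bus=[-]  L1: P0=I P1=M  mem[L1]=90
8. P1: store L0 := 97  bus=[BusUpgr]  L0: P0=I P1=M  mem[L0]=4
9. P0: load  L0  bus=[BusRd,Flush]  L0: P0=S P1=S  mem[L0]=97
10. P0: store L0 := 72  bus=[BusUpgr]  L0: P0=M P1=I  mem[L0]=97
11. P0: load  L0  bus=[-]  L0: P0=M P1=I  mem[L0]=97
12. P1: store L0 := 63  bus=[BusRdX,Flush]  L0: P0=I P1=M  mem[L0]=72
13. P0: load  L1  bus=[BusRd,Flush]  L1: P0=S P1=S  mem[L1]=97
14. P1: load  L1  bus=[-]  L1: P0=S P1=S  mem[L1]=97
15. P0: store L0 := 38  bus=[BusRdX,Flush]  L0: P0=M P1=I  mem[L0]=63
16. P0: store L1 := 47  bus=[BusUpgr]  L1: P0=M P1=I  mem[L1]=97
17. P1: load  L1  bus=[BusRd,Flush]  L1: P0=S P1=S  mem[L1]=47
18. P0: load  L1  bus=[-]  L1: P0=S P1=S  mem[L1]=47
19. P1: store L1 := 60  bus=[BusUpgr]  L1: P0=I P1=M  mem[L1]=47
20. P0: store L1 := 95  bus=[BusRdX,Flush]  L1: P0=M P1=I  mem[L1]=60
21. P1: store L1 := 23  bus=[BusRdX,Flush]  L1: P0=I P1=M  mem[L1]=95
22. P1: store L1 := 73  bus=[-]  L1: P0=I P1=M  mem[L1]=95
23. P0: load  L0  bus=[-]  L0: P0=M P1=I  mem[L0]=63
24. P1: store L0 := 21  bus=[BusRdX,Flush]  L0: P0=I P1=M  mem[L0]=38
25. P1: load  L0  bus=[-]  L0: P0=I P1=M  mem[L0]=38
26. P0: load  L1  bus=[BusRd,Flush]  L1: P0=S P1=S  mem[L1]=73
27. P1: load  L1  bus=[-]  L1: P0=S P1=S  mem[L1]=73
28. P0: load  L1  bus=[-]  L1: P0=S P1=S  mem[L1]=73
29. P0: load  L1  bus=[-]  L1: P0=S P1=S  mem[L1]=73
30. P0: load  L1  bus=[-]  L1: P0=S P1=S  mem[L1]=73

bus = BusUpgr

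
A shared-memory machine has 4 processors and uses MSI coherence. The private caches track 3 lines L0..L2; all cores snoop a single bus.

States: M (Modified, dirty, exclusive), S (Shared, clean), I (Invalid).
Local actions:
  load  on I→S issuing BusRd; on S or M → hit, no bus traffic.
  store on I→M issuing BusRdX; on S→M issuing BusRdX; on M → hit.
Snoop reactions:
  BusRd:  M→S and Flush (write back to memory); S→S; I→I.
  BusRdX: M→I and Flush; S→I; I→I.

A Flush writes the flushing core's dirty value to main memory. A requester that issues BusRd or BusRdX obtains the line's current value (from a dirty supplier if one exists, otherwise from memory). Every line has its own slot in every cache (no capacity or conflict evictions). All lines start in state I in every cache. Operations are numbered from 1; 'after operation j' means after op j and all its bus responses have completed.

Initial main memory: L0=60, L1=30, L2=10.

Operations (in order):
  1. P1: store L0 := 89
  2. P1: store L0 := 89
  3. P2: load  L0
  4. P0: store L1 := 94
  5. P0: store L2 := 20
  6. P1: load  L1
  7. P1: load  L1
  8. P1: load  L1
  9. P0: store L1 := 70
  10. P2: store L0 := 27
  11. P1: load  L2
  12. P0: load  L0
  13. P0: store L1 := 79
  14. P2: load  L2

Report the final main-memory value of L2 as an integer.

step 1: P1: store L0 := 89  ⟶  IMII  (L0)  txn=BusRdX  M[L0]=60
step 2: P1: store L0 := 89  ⟶  IMII  (L0)  txn=∅  M[L0]=60
step 3: P2: load  L0  ⟶  ISSI  (L0)  txn=BusRd+Flush  M[L0]=89
step 4: P0: store L1 := 94  ⟶  MIII  (L1)  txn=BusRdX  M[L1]=30
step 5: P0: store L2 := 20  ⟶  MIII  (L2)  txn=BusRdX  M[L2]=10
step 6: P1: load  L1  ⟶  SSII  (L1)  txn=BusRd+Flush  M[L1]=94
step 7: P1: load  L1  ⟶  SSII  (L1)  txn=∅  M[L1]=94
step 8: P1: load  L1  ⟶  SSII  (L1)  txn=∅  M[L1]=94
step 9: P0: store L1 := 70  ⟶  MIII  (L1)  txn=BusRdX  M[L1]=94
step 10: P2: store L0 := 27  ⟶  IIMI  (L0)  txn=BusRdX  M[L0]=89
step 11: P1: load  L2  ⟶  SSII  (L2)  txn=BusRd+Flush  M[L2]=20
step 12: P0: load  L0  ⟶  SISI  (L0)  txn=BusRd+Flush  M[L0]=27
step 13: P0: store L1 := 79  ⟶  MIII  (L1)  txn=∅  M[L1]=94
step 14: P2: load  L2  ⟶  SSSI  (L2)  txn=BusRd  M[L2]=20

memory[L2] = 20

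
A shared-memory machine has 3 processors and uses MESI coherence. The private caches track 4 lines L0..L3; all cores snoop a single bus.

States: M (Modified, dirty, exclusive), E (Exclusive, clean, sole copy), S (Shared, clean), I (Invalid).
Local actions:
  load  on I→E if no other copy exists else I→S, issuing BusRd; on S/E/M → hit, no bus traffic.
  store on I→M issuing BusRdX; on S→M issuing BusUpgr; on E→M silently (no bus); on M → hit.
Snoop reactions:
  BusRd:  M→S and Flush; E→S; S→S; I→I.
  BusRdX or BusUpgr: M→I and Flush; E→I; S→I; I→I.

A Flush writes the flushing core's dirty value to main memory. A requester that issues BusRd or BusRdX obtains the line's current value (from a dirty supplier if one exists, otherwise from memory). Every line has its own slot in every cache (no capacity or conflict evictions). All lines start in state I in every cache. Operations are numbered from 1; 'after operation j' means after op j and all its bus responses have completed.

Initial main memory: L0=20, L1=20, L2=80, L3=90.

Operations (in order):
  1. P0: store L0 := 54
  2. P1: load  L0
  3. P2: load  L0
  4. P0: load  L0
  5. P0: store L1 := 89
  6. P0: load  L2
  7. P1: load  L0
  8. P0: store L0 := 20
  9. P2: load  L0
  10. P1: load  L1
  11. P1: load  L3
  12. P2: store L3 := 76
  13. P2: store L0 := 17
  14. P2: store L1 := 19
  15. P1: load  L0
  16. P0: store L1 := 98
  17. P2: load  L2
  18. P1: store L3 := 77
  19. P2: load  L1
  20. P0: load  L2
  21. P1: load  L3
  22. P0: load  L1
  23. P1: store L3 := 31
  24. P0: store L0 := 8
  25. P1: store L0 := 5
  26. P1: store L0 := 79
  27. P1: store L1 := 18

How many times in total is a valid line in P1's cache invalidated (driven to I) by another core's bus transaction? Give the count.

1. P0: store L0 := 54  bus=[BusRdX]  L0: P0=M P1=I P2=I  mem[L0]=20
2. P1: load  L0  bus=[BusRd,Flush]  L0: P0=S P1=S P2=I  mem[L0]=54
3. P2: load  L0  bus=[BusRd]  L0: P0=S P1=S P2=S  mem[L0]=54
4. P0: load  L0  bus=[-]  L0: P0=S P1=S P2=S  mem[L0]=54
5. P0: store L1 := 89  bus=[BusRdX]  L1: P0=M P1=I P2=I  mem[L1]=20
6. P0: load  L2  bus=[BusRd]  L2: P0=E P1=I P2=I  mem[L2]=80
7. P1: load  L0  bus=[-]  L0: P0=S P1=S P2=S  mem[L0]=54
8. P0: store L0 := 20  bus=[BusUpgr]  L0: P0=M P1=I P2=I  mem[L0]=54
9. P2: load  L0  bus=[BusRd,Flush]  L0: P0=S P1=I P2=S  mem[L0]=20
10. P1: load  L1  bus=[BusRd,Flush]  L1: P0=S P1=S P2=I  mem[L1]=89
11. P1: load  L3  bus=[BusRd]  L3: P0=I P1=E P2=I  mem[L3]=90
12. P2: store L3 := 76  bus=[BusRdX]  L3: P0=I P1=I P2=M  mem[L3]=90
13. P2: store L0 := 17  bus=[BusUpgr]  L0: P0=I P1=I P2=M  mem[L0]=20
14. P2: store L1 := 19  bus=[BusRdX]  L1: P0=I P1=I P2=M  mem[L1]=89
15. P1: load  L0  bus=[BusRd,Flush]  L0: P0=I P1=S P2=S  mem[L0]=17
16. P0: store L1 := 98  bus=[BusRdX,Flush]  L1: P0=M P1=I P2=I  mem[L1]=19
17. P2: load  L2  bus=[BusRd]  L2: P0=S P1=I P2=S  mem[L2]=80
18. P1: store L3 := 77  bus=[BusRdX,Flush]  L3: P0=I P1=M P2=I  mem[L3]=76
19. P2: load  L1  bus=[BusRd,Flush]  L1: P0=S P1=I P2=S  mem[L1]=98
20. P0: load  L2  bus=[-]  L2: P0=S P1=I P2=S  mem[L2]=80
21. P1: load  L3  bus=[-]  L3: P0=I P1=M P2=I  mem[L3]=76
22. P0: load  L1  bus=[-]  L1: P0=S P1=I P2=S  mem[L1]=98
23. P1: store L3 := 31  bus=[-]  L3: P0=I P1=M P2=I  mem[L3]=76
24. P0: store L0 := 8  bus=[BusRdX]  L0: P0=M P1=I P2=I  mem[L0]=17
25. P1: store L0 := 5  bus=[BusRdX,Flush]  L0: P0=I P1=M P2=I  mem[L0]=8
26. P1: store L0 := 79  bus=[-]  L0: P0=I P1=M P2=I  mem[L0]=8
27. P1: store L1 := 18  bus=[BusRdX]  L1: P0=I P1=M P2=I  mem[L1]=98

invalidations = 4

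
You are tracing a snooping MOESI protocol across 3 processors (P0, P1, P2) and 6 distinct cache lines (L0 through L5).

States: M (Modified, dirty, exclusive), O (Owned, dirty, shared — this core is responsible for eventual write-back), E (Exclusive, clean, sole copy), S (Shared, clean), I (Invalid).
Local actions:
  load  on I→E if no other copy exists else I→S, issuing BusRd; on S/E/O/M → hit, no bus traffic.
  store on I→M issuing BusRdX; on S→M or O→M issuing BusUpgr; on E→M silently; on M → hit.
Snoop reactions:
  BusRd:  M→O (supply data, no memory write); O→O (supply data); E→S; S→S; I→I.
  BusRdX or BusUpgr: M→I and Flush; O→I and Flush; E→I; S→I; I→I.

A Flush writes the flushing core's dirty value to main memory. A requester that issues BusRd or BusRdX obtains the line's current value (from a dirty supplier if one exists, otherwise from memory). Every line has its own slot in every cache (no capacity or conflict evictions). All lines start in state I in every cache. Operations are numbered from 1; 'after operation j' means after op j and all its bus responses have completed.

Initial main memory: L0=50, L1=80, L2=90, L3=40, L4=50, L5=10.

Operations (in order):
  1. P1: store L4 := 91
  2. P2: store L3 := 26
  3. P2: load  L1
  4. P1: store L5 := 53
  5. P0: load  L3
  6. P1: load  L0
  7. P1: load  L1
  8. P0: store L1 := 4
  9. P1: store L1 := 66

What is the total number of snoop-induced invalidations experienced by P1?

invalidations = 1

[1] P1: store L4 := 91 | P0:I, P1:M(91), P2:I | bus: BusRdX
[2] P2: store L3 := 26 | P0:I, P1:I, P2:M(26) | bus: BusRdX
[3] P2: load  L1 | P0:I, P1:I, P2:E(80) | bus: BusRd
[4] P1: store L5 := 53 | P0:I, P1:M(53), P2:I | bus: BusRdX
[5] P0: load  L3 | P0:S(26), P1:I, P2:O(26) | bus: BusRd
[6] P1: load  L0 | P0:I, P1:E(50), P2:I | bus: BusRd
[7] P1: load  L1 | P0:I, P1:S(80), P2:S(80) | bus: BusRd
[8] P0: store L1 := 4 | P0:M(4), P1:I, P2:I | bus: BusRdX
[9] P1: store L1 := 66 | P0:I, P1:M(66), P2:I | bus: BusRdX,Flush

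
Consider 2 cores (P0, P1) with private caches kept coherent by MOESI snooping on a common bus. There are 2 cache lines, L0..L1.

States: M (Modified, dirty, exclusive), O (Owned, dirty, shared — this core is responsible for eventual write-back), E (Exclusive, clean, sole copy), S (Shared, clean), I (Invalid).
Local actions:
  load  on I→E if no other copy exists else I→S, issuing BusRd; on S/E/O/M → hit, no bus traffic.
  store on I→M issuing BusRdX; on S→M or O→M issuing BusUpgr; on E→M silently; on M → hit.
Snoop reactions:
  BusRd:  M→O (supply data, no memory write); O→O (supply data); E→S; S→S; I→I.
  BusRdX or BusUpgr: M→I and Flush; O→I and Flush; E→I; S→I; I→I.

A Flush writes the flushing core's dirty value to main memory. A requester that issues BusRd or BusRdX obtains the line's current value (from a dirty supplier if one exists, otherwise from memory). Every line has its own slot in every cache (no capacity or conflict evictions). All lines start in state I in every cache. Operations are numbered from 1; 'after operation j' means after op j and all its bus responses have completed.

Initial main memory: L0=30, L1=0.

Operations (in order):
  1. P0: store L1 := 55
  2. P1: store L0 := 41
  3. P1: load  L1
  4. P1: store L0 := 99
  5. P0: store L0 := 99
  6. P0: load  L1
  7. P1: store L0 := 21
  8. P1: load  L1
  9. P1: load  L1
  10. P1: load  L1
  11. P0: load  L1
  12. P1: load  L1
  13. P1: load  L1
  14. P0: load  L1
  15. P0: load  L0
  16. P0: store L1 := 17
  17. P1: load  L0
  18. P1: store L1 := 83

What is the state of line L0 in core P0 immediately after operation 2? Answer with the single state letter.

state = I

  op1 P0: store L1 := 55 → M/I on L1; bus BusRdX; mem=0
  op2 P1: store L0 := 41 → I/M on L0; bus BusRdX; mem=30
  op3 P1: load  L1 → O/S on L1; bus BusRd; mem=0
  op4 P1: store L0 := 99 → I/M on L0; bus (none); mem=30
  op5 P0: store L0 := 99 → M/I on L0; bus BusRdX Flush; mem=99
  op6 P0: load  L1 → O/S on L1; bus (none); mem=0
  op7 P1: store L0 := 21 → I/M on L0; bus BusRdX Flush; mem=99
  op8 P1: load  L1 → O/S on L1; bus (none); mem=0
  op9 P1: load  L1 → O/S on L1; bus (none); mem=0
  op10 P1: load  L1 → O/S on L1; bus (none); mem=0
  op11 P0: load  L1 → O/S on L1; bus (none); mem=0
  op12 P1: load  L1 → O/S on L1; bus (none); mem=0
  op13 P1: load  L1 → O/S on L1; bus (none); mem=0
  op14 P0: load  L1 → O/S on L1; bus (none); mem=0
  op15 P0: load  L0 → S/O on L0; bus BusRd; mem=99
  op16 P0: store L1 := 17 → M/I on L1; bus BusUpgr; mem=0
  op17 P1: load  L0 → S/O on L0; bus (none); mem=99
  op18 P1: store L1 := 83 → I/M on L1; bus BusRdX Flush; mem=17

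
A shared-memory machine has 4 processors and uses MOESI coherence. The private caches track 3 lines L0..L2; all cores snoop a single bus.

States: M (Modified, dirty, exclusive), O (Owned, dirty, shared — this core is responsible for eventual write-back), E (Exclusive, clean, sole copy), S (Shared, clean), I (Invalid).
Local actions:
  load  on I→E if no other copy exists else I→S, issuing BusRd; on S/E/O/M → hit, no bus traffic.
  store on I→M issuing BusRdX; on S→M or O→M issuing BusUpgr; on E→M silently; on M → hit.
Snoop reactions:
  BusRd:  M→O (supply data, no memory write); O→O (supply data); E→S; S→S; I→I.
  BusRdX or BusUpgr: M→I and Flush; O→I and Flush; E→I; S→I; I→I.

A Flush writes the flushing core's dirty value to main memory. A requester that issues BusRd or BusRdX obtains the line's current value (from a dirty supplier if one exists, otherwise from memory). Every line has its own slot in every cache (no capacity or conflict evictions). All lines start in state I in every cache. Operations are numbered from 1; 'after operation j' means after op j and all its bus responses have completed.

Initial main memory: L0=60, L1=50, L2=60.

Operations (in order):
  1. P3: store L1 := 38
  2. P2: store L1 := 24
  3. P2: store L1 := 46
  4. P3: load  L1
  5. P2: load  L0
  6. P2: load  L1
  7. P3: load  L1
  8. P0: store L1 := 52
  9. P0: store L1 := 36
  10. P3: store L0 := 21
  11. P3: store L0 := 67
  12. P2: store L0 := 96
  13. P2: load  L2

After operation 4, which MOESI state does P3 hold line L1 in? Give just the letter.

[1] P3: store L1 := 38 | P0:I, P1:I, P2:I, P3:M(38) | bus: BusRdX
[2] P2: store L1 := 24 | P0:I, P1:I, P2:M(24), P3:I | bus: BusRdX,Flush
[3] P2: store L1 := 46 | P0:I, P1:I, P2:M(46), P3:I | bus: none
[4] P3: load  L1 | P0:I, P1:I, P2:O(46), P3:S(46) | bus: BusRd
[5] P2: load  L0 | P0:I, P1:I, P2:E(60), P3:I | bus: BusRd
[6] P2: load  L1 | P0:I, P1:I, P2:O(46), P3:S(46) | bus: none
[7] P3: load  L1 | P0:I, P1:I, P2:O(46), P3:S(46) | bus: none
[8] P0: store L1 := 52 | P0:M(52), P1:I, P2:I, P3:I | bus: BusRdX,Flush
[9] P0: store L1 := 36 | P0:M(36), P1:I, P2:I, P3:I | bus: none
[10] P3: store L0 := 21 | P0:I, P1:I, P2:I, P3:M(21) | bus: BusRdX
[11] P3: store L0 := 67 | P0:I, P1:I, P2:I, P3:M(67) | bus: none
[12] P2: store L0 := 96 | P0:I, P1:I, P2:M(96), P3:I | bus: BusRdX,Flush
[13] P2: load  L2 | P0:I, P1:I, P2:E(60), P3:I | bus: BusRd

state = S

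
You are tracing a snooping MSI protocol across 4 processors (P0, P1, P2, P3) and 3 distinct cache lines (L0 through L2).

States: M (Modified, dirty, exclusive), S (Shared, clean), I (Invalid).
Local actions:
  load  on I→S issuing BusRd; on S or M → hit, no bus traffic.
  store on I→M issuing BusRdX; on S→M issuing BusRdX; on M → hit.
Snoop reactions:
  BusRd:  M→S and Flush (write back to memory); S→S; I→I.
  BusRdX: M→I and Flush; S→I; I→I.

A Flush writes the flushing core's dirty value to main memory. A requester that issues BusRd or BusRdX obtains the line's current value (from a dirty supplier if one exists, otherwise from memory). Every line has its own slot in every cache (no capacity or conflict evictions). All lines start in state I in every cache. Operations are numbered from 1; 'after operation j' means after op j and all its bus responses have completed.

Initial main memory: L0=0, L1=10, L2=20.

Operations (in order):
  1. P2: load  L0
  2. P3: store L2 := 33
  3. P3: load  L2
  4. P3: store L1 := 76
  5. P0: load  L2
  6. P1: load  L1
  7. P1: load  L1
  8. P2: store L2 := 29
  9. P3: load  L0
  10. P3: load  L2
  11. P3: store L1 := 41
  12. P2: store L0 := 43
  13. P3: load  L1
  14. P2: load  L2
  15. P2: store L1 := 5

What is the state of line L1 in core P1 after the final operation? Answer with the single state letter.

state = I

  op1 P2: load  L0 → I/I/S/I on L0; bus BusRd; mem=0
  op2 P3: store L2 := 33 → I/I/I/M on L2; bus BusRdX; mem=20
  op3 P3: load  L2 → I/I/I/M on L2; bus (none); mem=20
  op4 P3: store L1 := 76 → I/I/I/M on L1; bus BusRdX; mem=10
  op5 P0: load  L2 → S/I/I/S on L2; bus BusRd Flush; mem=33
  op6 P1: load  L1 → I/S/I/S on L1; bus BusRd Flush; mem=76
  op7 P1: load  L1 → I/S/I/S on L1; bus (none); mem=76
  op8 P2: store L2 := 29 → I/I/M/I on L2; bus BusRdX; mem=33
  op9 P3: load  L0 → I/I/S/S on L0; bus BusRd; mem=0
  op10 P3: load  L2 → I/I/S/S on L2; bus BusRd Flush; mem=29
  op11 P3: store L1 := 41 → I/I/I/M on L1; bus BusRdX; mem=76
  op12 P2: store L0 := 43 → I/I/M/I on L0; bus BusRdX; mem=0
  op13 P3: load  L1 → I/I/I/M on L1; bus (none); mem=76
  op14 P2: load  L2 → I/I/S/S on L2; bus (none); mem=29
  op15 P2: store L1 := 5 → I/I/M/I on L1; bus BusRdX Flush; mem=41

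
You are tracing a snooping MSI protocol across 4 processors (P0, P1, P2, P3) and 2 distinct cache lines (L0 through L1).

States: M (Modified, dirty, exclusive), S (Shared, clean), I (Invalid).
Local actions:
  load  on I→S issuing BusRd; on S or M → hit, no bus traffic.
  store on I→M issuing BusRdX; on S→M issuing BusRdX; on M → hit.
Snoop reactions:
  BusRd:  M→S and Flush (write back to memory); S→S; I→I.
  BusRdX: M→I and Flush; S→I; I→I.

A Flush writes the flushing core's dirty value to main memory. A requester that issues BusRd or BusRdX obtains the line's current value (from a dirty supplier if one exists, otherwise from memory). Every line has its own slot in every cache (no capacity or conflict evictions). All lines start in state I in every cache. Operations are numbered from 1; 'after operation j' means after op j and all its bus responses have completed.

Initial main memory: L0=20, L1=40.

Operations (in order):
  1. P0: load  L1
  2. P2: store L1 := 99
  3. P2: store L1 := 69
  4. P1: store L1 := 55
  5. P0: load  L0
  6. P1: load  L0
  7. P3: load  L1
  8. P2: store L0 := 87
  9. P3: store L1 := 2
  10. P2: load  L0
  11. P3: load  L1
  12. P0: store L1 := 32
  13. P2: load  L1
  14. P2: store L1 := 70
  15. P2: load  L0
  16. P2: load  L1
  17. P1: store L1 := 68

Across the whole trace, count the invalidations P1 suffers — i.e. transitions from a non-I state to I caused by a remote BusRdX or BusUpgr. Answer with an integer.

[1] P0: load  L1 | P0:S(40), P1:I, P2:I, P3:I | bus: BusRd
[2] P2: store L1 := 99 | P0:I, P1:I, P2:M(99), P3:I | bus: BusRdX
[3] P2: store L1 := 69 | P0:I, P1:I, P2:M(69), P3:I | bus: none
[4] P1: store L1 := 55 | P0:I, P1:M(55), P2:I, P3:I | bus: BusRdX,Flush
[5] P0: load  L0 | P0:S(20), P1:I, P2:I, P3:I | bus: BusRd
[6] P1: load  L0 | P0:S(20), P1:S(20), P2:I, P3:I | bus: BusRd
[7] P3: load  L1 | P0:I, P1:S(55), P2:I, P3:S(55) | bus: BusRd,Flush
[8] P2: store L0 := 87 | P0:I, P1:I, P2:M(87), P3:I | bus: BusRdX
[9] P3: store L1 := 2 | P0:I, P1:I, P2:I, P3:M(2) | bus: BusRdX
[10] P2: load  L0 | P0:I, P1:I, P2:M(87), P3:I | bus: none
[11] P3: load  L1 | P0:I, P1:I, P2:I, P3:M(2) | bus: none
[12] P0: store L1 := 32 | P0:M(32), P1:I, P2:I, P3:I | bus: BusRdX,Flush
[13] P2: load  L1 | P0:S(32), P1:I, P2:S(32), P3:I | bus: BusRd,Flush
[14] P2: store L1 := 70 | P0:I, P1:I, P2:M(70), P3:I | bus: BusRdX
[15] P2: load  L0 | P0:I, P1:I, P2:M(87), P3:I | bus: none
[16] P2: load  L1 | P0:I, P1:I, P2:M(70), P3:I | bus: none
[17] P1: store L1 := 68 | P0:I, P1:M(68), P2:I, P3:I | bus: BusRdX,Flush

invalidations = 2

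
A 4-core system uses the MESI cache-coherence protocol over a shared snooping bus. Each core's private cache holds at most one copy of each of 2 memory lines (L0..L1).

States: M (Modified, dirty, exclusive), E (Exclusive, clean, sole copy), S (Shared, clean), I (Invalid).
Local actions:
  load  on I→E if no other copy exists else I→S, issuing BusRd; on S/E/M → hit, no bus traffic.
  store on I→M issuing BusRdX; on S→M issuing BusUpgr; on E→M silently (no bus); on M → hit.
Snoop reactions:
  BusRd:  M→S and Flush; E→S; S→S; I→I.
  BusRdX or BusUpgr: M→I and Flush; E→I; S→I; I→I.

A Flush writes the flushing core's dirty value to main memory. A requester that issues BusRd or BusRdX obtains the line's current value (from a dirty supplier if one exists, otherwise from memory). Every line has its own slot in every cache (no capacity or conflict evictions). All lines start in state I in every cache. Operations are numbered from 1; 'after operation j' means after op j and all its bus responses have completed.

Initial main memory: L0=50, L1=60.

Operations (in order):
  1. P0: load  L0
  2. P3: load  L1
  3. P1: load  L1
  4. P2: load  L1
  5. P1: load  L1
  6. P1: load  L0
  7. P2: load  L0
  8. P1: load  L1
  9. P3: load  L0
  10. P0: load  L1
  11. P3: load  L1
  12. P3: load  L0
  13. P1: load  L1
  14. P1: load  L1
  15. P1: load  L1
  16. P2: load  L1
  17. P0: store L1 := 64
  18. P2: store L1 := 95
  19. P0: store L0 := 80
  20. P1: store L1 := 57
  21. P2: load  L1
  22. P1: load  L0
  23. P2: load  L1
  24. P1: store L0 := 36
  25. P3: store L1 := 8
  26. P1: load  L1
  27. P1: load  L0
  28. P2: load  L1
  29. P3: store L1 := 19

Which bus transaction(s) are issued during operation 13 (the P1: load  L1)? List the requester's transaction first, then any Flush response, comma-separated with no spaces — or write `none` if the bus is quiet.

1. P0: load  L0  bus=[BusRd]  L0: P0=E P1=I P2=I P3=I  mem[L0]=50
2. P3: load  L1  bus=[BusRd]  L1: P0=I P1=I P2=I P3=E  mem[L1]=60
3. P1: load  L1  bus=[BusRd]  L1: P0=I P1=S P2=I P3=S  mem[L1]=60
4. P2: load  L1  bus=[BusRd]  L1: P0=I P1=S P2=S P3=S  mem[L1]=60
5. P1: load  L1  bus=[-]  L1: P0=I P1=S P2=S P3=S  mem[L1]=60
6. P1: load  L0  bus=[BusRd]  L0: P0=S P1=S P2=I P3=I  mem[L0]=50
7. P2: load  L0  bus=[BusRd]  L0: P0=S P1=S P2=S P3=I  mem[L0]=50
8. P1: load  L1  bus=[-]  L1: P0=I P1=S P2=S P3=S  mem[L1]=60
9. P3: load  L0  bus=[BusRd]  L0: P0=S P1=S P2=S P3=S  mem[L0]=50
10. P0: load  L1  bus=[BusRd]  L1: P0=S P1=S P2=S P3=S  mem[L1]=60
11. P3: load  L1  bus=[-]  L1: P0=S P1=S P2=S P3=S  mem[L1]=60
12. P3: load  L0  bus=[-]  L0: P0=S P1=S P2=S P3=S  mem[L0]=50
13. P1: load  L1  bus=[-]  L1: P0=S P1=S P2=S P3=S  mem[L1]=60
14. P1: load  L1  bus=[-]  L1: P0=S P1=S P2=S P3=S  mem[L1]=60
15. P1: load  L1  bus=[-]  L1: P0=S P1=S P2=S P3=S  mem[L1]=60
16. P2: load  L1  bus=[-]  L1: P0=S P1=S P2=S P3=S  mem[L1]=60
17. P0: store L1 := 64  bus=[BusUpgr]  L1: P0=M P1=I P2=I P3=I  mem[L1]=60
18. P2: store L1 := 95  bus=[BusRdX,Flush]  L1: P0=I P1=I P2=M P3=I  mem[L1]=64
19. P0: store L0 := 80  bus=[BusUpgr]  L0: P0=M P1=I P2=I P3=I  mem[L0]=50
20. P1: store L1 := 57  bus=[BusRdX,Flush]  L1: P0=I P1=M P2=I P3=I  mem[L1]=95
21. P2: load  L1  bus=[BusRd,Flush]  L1: P0=I P1=S P2=S P3=I  mem[L1]=57
22. P1: load  L0  bus=[BusRd,Flush]  L0: P0=S P1=S P2=I P3=I  mem[L0]=80
23. P2: load  L1  bus=[-]  L1: P0=I P1=S P2=S P3=I  mem[L1]=57
24. P1: store L0 := 36  bus=[BusUpgr]  L0: P0=I P1=M P2=I P3=I  mem[L0]=80
25. P3: store L1 := 8  bus=[BusRdX]  L1: P0=I P1=I P2=I P3=M  mem[L1]=57
26. P1: load  L1  bus=[BusRd,Flush]  L1: P0=I P1=S P2=I P3=S  mem[L1]=8
27. P1: load  L0  bus=[-]  L0: P0=I P1=M P2=I P3=I  mem[L0]=80
28. P2: load  L1  bus=[BusRd]  L1: P0=I P1=S P2=S P3=S  mem[L1]=8
29. P3: store L1 := 19  bus=[BusUpgr]  L1: P0=I P1=I P2=I P3=M  mem[L1]=8

bus = none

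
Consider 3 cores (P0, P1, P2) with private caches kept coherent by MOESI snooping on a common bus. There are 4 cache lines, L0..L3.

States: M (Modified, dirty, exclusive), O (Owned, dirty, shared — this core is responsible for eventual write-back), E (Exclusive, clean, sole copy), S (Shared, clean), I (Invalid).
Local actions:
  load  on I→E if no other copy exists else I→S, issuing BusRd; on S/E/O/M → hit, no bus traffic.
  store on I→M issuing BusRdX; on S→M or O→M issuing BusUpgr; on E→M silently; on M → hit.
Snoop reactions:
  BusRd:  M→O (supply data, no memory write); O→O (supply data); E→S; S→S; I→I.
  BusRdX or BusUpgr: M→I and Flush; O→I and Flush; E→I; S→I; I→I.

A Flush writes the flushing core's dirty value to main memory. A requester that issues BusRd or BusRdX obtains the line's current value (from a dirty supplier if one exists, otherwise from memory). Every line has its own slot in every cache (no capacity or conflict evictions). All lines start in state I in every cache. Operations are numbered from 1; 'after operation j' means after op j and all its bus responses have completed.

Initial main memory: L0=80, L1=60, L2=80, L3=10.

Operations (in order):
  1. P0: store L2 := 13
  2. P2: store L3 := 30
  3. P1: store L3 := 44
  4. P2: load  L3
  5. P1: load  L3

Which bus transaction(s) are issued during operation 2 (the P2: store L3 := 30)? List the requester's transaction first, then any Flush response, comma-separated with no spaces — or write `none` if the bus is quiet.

[1] P0: store L2 := 13 | P0:M(13), P1:I, P2:I | bus: BusRdX
[2] P2: store L3 := 30 | P0:I, P1:I, P2:M(30) | bus: BusRdX
[3] P1: store L3 := 44 | P0:I, P1:M(44), P2:I | bus: BusRdX,Flush
[4] P2: load  L3 | P0:I, P1:O(44), P2:S(44) | bus: BusRd
[5] P1: load  L3 | P0:I, P1:O(44), P2:S(44) | bus: none

bus = BusRdX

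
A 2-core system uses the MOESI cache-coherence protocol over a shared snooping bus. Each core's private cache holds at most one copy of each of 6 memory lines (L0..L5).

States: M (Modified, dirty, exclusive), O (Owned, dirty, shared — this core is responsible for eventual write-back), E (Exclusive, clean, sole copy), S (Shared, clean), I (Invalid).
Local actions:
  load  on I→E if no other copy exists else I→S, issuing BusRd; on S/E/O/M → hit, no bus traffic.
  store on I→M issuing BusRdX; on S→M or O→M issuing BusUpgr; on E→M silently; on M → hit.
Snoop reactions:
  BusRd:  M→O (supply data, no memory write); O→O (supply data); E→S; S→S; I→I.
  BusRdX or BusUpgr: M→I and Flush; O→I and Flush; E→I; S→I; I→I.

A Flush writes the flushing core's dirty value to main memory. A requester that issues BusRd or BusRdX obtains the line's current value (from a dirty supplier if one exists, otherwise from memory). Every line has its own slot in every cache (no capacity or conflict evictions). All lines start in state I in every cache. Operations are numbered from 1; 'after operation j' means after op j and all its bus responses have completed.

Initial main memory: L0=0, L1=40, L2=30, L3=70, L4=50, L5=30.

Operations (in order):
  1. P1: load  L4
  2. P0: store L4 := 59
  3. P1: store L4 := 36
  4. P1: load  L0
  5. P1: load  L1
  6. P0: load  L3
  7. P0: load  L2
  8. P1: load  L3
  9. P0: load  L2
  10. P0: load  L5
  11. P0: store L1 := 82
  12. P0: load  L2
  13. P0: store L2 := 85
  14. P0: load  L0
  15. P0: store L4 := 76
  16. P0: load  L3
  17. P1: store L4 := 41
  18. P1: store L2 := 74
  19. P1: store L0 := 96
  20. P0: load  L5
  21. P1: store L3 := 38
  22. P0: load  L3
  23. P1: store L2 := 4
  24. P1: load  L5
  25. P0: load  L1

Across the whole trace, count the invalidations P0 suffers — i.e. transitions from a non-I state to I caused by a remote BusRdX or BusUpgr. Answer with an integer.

  op1 P1: load  L4 → I/E on L4; bus BusRd; mem=50
  op2 P0: store L4 := 59 → M/I on L4; bus BusRdX; mem=50
  op3 P1: store L4 := 36 → I/M on L4; bus BusRdX Flush; mem=59
  op4 P1: load  L0 → I/E on L0; bus BusRd; mem=0
  op5 P1: load  L1 → I/E on L1; bus BusRd; mem=40
  op6 P0: load  L3 → E/I on L3; bus BusRd; mem=70
  op7 P0: load  L2 → E/I on L2; bus BusRd; mem=30
  op8 P1: load  L3 → S/S on L3; bus BusRd; mem=70
  op9 P0: load  L2 → E/I on L2; bus (none); mem=30
  op10 P0: load  L5 → E/I on L5; bus BusRd; mem=30
  op11 P0: store L1 := 82 → M/I on L1; bus BusRdX; mem=40
  op12 P0: load  L2 → E/I on L2; bus (none); mem=30
  op13 P0: store L2 := 85 → M/I on L2; bus (none); mem=30
  op14 P0: load  L0 → S/S on L0; bus BusRd; mem=0
  op15 P0: store L4 := 76 → M/I on L4; bus BusRdX Flush; mem=36
  op16 P0: load  L3 → S/S on L3; bus (none); mem=70
  op17 P1: store L4 := 41 → I/M on L4; bus BusRdX Flush; mem=76
  op18 P1: store L2 := 74 → I/M on L2; bus BusRdX Flush; mem=85
  op19 P1: store L0 := 96 → I/M on L0; bus BusUpgr; mem=0
  op20 P0: load  L5 → E/I on L5; bus (none); mem=30
  op21 P1: store L3 := 38 → I/M on L3; bus BusUpgr; mem=70
  op22 P0: load  L3 → S/O on L3; bus BusRd; mem=70
  op23 P1: store L2 := 4 → I/M on L2; bus (none); mem=85
  op24 P1: load  L5 → S/S on L5; bus BusRd; mem=30
  op25 P0: load  L1 → M/I on L1; bus (none); mem=40

invalidations = 5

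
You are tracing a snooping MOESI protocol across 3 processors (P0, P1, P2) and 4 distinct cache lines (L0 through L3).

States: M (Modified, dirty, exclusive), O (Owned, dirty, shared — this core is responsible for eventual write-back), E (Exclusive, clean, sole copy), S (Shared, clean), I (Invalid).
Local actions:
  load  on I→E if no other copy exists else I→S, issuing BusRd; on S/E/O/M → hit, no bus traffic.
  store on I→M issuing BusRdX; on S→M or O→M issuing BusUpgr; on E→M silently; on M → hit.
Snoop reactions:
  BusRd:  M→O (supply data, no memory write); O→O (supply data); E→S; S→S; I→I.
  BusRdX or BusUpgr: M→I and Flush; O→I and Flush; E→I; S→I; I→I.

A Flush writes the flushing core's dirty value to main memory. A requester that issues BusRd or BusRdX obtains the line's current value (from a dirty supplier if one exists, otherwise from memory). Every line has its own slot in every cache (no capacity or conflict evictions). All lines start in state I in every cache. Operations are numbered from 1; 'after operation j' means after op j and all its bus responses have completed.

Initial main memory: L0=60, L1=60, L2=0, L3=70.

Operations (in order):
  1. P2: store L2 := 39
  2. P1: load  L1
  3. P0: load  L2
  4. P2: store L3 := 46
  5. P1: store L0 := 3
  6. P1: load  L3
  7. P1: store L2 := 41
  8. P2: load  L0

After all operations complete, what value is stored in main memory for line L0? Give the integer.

memory[L0] = 60

step 1: P2: store L2 := 39  ⟶  IIM  (L2)  txn=BusRdX  M[L2]=0
step 2: P1: load  L1  ⟶  IEI  (L1)  txn=BusRd  M[L1]=60
step 3: P0: load  L2  ⟶  SIO  (L2)  txn=BusRd  M[L2]=0
step 4: P2: store L3 := 46  ⟶  IIM  (L3)  txn=BusRdX  M[L3]=70
step 5: P1: store L0 := 3  ⟶  IMI  (L0)  txn=BusRdX  M[L0]=60
step 6: P1: load  L3  ⟶  ISO  (L3)  txn=BusRd  M[L3]=70
step 7: P1: store L2 := 41  ⟶  IMI  (L2)  txn=BusRdX+Flush  M[L2]=39
step 8: P2: load  L0  ⟶  IOS  (L0)  txn=BusRd  M[L0]=60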